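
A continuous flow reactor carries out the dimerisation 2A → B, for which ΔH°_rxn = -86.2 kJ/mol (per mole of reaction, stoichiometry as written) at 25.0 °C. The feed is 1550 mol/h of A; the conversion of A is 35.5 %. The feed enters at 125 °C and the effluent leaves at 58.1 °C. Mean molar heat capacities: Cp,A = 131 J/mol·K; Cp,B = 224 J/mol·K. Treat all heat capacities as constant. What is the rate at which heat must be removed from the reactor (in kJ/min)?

Extent of reaction ξ = 0.355 × 1550 / 2 = 275.12 mol/h
Reaction term: ξ·ΔH°_rxn = 275.12 × -86.2 = -23716 kJ/h
Sensible, feed 125→25 °C: -20305 kJ/h
Outlet flows (mol/h): A 999.75, B 275.12
Sensible, products 25→58.1 °C: 6374.9 kJ/h
Q = ΔH = -37646 kJ/h = -10.457 kW
Heat removed = 627.43 kJ/min

Q_out = 627 kJ/min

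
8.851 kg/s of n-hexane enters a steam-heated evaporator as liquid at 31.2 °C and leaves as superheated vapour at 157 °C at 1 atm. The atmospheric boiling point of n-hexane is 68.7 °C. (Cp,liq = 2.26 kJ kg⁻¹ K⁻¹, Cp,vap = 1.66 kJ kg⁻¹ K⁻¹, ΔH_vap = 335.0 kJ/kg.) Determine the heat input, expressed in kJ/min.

liquid 31.2→68.7 °C: 84.75 kJ/kg
vaporisation at 68.7 °C: 335 kJ/kg
vapour 68.7→157 °C: 146.58 kJ/kg
Δh = 84.75 + 335 + 146.58 = 566.33 kJ/kg
Q = ṁ·Δh = 8.851 kg/s × 566.33 kJ/kg = 5012.6 kJ/s
|Q| = 5012.6 kW = 300750 kJ/min

Q = 301000 kJ/min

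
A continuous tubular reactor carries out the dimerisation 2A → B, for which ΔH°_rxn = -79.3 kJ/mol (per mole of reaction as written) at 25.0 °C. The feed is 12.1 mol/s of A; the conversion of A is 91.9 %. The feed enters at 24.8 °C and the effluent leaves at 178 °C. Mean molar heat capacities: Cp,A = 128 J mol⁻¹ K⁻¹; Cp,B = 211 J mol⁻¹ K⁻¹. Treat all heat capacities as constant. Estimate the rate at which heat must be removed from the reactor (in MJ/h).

Extent of reaction ξ = 0.919 × 12.1 / 2 = 5.5599 mol/s
Reaction term: ξ·ΔH°_rxn = 5.5599 × -79.3 = -440.9 kJ/s
Sensible, feed 24.8→25 °C: 0.30976 kJ/s
Outlet flows (mol/s): A 0.9801, B 5.5599
Sensible, products 25→178 °C: 198.69 kJ/s
Q = ΔH = -241.91 kJ/s = -241.91 kW
Heat removed = 870.87 MJ/h

Q_out = 871 MJ/h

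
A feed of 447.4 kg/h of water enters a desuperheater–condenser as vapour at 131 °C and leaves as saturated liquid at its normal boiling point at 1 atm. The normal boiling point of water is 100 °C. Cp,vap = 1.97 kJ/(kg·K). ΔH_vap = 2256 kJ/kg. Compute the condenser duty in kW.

Q_c = 288 kW

vapour 131→100 °C: -61.07 kJ/kg
condensation at 100 °C: -2256 kJ/kg
Δh = -61.07 + -2256 = -2317.1 kJ/kg
Q = ṁ·Δh = 447.4 kg/h × -2317.1 kJ/kg = -1.0367e+06 kJ/h
|Q| = 287.96 kW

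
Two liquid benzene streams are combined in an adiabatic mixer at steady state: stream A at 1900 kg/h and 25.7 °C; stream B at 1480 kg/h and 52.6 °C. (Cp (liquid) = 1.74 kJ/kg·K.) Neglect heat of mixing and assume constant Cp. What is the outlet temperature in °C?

Energy balance with Q = 0: Σ ṁᵢCp,ᵢ(T_out − Tᵢ) = 0
Σ ṁᵢCp,ᵢTᵢ = 1900×1.74×25.7 + 1480×1.74×52.6 = 220420
Σ ṁᵢCp,ᵢ = 1900×1.74 + 1480×1.74 = 5881.2
T_out = 220420 / 5881.2 = 37.479 °C

T_out = 37.5 °C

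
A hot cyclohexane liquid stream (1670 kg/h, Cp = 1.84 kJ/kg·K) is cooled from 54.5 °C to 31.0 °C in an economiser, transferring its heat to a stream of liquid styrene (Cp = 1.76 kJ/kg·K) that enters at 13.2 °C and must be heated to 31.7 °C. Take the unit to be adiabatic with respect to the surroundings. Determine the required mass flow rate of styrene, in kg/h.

Heat released by hot stream: Q = 1670 × 1.84 × (54.5 − 31.0) = 72211 kJ/h
Energy balance on cold side (adiabatic exchanger): Q = ṁ_c·Cp_c·(T_c,out − T_c,in)
ṁ_c = 72211 / [1.76 × (31.7 − 13.2)] = 2217.8 kg/h

ṁ_c = 2220 kg/h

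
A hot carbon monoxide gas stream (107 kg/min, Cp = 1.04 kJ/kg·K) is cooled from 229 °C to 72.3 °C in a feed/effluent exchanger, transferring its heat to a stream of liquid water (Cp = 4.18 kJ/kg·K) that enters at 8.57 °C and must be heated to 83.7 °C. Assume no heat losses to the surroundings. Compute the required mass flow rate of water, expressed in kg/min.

Heat released by hot stream: Q = 107 × 1.04 × (229 − 72.3) = 17438 kJ/min
Energy balance on cold side (adiabatic exchanger): Q = ṁ_c·Cp_c·(T_c,out − T_c,in)
ṁ_c = 17438 / [4.18 × (83.7 − 8.57)] = 55.526 kg/min

ṁ_c = 55.5 kg/min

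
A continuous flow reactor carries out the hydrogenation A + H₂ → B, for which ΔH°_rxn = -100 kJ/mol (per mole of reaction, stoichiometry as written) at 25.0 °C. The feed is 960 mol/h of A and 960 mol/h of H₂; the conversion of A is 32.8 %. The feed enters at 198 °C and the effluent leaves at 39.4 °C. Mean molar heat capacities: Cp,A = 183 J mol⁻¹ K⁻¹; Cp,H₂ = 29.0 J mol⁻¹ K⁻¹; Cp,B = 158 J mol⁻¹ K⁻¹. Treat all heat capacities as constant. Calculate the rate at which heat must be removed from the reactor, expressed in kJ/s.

Q_out = 17.8 kJ/s

Extent of reaction ξ = 0.328 × 960 = 314.88 mol/h
Reaction term: ξ·ΔH°_rxn = 314.88 × -100 = -31488 kJ/h
Sensible, feed 198→25 °C: -35209 kJ/h
Outlet flows (mol/h): A 645.12, H₂ 645.12, B 314.88
Sensible, products 25→39.4 °C: 2685.8 kJ/h
Q = ΔH = -64011 kJ/h = -17.781 kW
Heat removed = 17.781 kJ/s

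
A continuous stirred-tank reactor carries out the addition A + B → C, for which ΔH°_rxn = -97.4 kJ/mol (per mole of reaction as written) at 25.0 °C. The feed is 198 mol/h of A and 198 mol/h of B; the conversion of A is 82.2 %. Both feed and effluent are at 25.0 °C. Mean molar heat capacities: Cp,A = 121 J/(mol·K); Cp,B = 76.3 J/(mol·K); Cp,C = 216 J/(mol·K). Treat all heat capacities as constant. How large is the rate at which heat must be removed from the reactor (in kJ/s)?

Q_out = 4.40 kJ/s

Extent of reaction ξ = 0.822 × 198 = 162.76 mol/h
Reaction term: ξ·ΔH°_rxn = 162.76 × -97.4 = -15852 kJ/h
Q = ΔH = -15852 kJ/h = -4.4035 kW
Heat removed = 4.4035 kJ/s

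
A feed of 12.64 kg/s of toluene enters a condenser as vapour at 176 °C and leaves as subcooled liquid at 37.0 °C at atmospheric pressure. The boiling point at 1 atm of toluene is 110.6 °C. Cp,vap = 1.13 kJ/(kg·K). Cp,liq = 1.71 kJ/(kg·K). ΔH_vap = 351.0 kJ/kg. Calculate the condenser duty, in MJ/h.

Q_c = 25100 MJ/h

vapour 176→110.6 °C: -73.902 kJ/kg
condensation at 110.6 °C: -351 kJ/kg
liquid 110.6→37.0 °C: -125.86 kJ/kg
Δh = -73.902 + -351 + -125.86 = -550.76 kJ/kg
Q = ṁ·Δh = 12.64 kg/s × -550.76 kJ/kg = -6961.6 kJ/s
|Q| = 6961.6 kW = 25062 MJ/h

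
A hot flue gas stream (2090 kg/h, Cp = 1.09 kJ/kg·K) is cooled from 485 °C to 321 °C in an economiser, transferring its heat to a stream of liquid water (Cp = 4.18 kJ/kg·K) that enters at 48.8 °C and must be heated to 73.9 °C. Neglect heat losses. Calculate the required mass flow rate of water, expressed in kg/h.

Heat released by hot stream: Q = 2090 × 1.09 × (485 − 321) = 373610 kJ/h
Energy balance on cold side (adiabatic exchanger): Q = ṁ_c·Cp_c·(T_c,out − T_c,in)
ṁ_c = 373610 / [4.18 × (73.9 − 48.8)] = 3561 kg/h

ṁ_c = 3560 kg/h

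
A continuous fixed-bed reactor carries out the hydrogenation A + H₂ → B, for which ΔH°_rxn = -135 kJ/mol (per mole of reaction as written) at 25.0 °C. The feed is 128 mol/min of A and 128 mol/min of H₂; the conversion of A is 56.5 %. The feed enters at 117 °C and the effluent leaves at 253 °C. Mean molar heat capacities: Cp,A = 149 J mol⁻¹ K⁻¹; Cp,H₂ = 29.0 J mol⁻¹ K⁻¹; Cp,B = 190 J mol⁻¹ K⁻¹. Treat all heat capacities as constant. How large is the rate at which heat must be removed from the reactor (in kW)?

Q_out = 108 kW

Extent of reaction ξ = 0.565 × 128 = 72.32 mol/min
Reaction term: ξ·ΔH°_rxn = 72.32 × -135 = -9763.2 kJ/min
Sensible, feed 117→25 °C: -2096.1 kJ/min
Outlet flows (mol/min): A 55.68, H₂ 55.68, B 72.32
Sensible, products 25→253 °C: 5392.6 kJ/min
Q = ΔH = -6466.7 kJ/min = -107.78 kW
Heat removed = 107.78 kW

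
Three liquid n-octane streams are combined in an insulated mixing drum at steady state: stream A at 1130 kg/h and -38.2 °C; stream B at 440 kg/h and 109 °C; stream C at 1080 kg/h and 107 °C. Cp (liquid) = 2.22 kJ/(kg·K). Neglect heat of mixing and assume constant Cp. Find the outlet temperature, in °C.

No heat crosses the boundary, so H_out = H_in.
Σ ṁᵢCp,ᵢTᵢ = 1130×2.22×-38.2 + 440×2.22×109 + 1080×2.22×107 = 267190
Σ ṁᵢCp,ᵢ = 1130×2.22 + 440×2.22 + 1080×2.22 = 5883
T_out = 267190 / 5883 = 45.417 °C

T_out = 45.4 °C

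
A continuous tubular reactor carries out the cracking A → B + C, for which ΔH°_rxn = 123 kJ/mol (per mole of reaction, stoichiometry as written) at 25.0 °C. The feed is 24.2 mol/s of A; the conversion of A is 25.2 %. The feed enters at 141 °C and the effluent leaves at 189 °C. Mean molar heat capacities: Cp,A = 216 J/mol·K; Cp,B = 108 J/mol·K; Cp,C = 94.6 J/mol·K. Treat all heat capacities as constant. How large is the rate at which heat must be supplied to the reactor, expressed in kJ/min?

Extent of reaction ξ = 0.252 × 24.2 = 6.0984 mol/s
Reaction term: ξ·ΔH°_rxn = 6.0984 × 123 = 750.1 kJ/s
Sensible, feed 141→25 °C: -606.36 kJ/s
Outlet flows (mol/s): A 18.102, B 6.0984, C 6.0984
Sensible, products 25→189 °C: 843.86 kJ/s
Q = ΔH = 987.61 kJ/s = 987.61 kW
Heat supplied = 59256 kJ/min

Q_in = 59300 kJ/min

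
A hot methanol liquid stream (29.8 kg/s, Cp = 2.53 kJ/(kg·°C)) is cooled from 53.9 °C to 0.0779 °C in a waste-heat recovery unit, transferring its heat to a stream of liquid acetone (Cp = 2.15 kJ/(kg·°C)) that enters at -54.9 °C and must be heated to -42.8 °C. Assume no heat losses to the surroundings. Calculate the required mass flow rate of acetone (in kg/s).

Heat released by hot stream: Q = 29.8 × 2.53 × (53.9 − 0.0779) = 4057.9 kJ/s
Energy balance on cold side (adiabatic exchanger): Q = ṁ_c·Cp_c·(T_c,out − T_c,in)
ṁ_c = 4057.9 / [2.15 × (-42.8 − -54.9)] = 155.98 kg/s

ṁ_c = 156 kg/s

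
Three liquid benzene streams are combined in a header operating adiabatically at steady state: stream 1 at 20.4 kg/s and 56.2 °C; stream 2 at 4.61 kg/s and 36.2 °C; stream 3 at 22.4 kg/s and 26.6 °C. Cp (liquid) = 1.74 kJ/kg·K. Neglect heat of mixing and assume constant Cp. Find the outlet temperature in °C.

Energy balance with Q = 0: Σ ṁᵢCp,ᵢ(T_out − Tᵢ) = 0
T_out = Σ ṁᵢCp,ᵢTᵢ / Σ ṁᵢCp,ᵢ
      = 3322 / 82.493 = 40.27 °C

T_out = 40.3 °C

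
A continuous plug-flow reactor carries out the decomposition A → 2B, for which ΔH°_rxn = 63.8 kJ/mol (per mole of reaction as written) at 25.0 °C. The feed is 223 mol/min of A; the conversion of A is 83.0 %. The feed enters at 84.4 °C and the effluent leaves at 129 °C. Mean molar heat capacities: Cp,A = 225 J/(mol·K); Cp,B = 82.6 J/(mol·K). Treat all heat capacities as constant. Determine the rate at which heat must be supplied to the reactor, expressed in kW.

Extent of reaction ξ = 0.830 × 223 = 185.09 mol/min
Reaction term: ξ·ΔH°_rxn = 185.09 × 63.8 = 11809 kJ/min
Sensible, feed 84.4→25 °C: -2980.4 kJ/min
Outlet flows (mol/min): A 37.91, B 370.18
Sensible, products 25→129 °C: 4067.1 kJ/min
Q = ΔH = 12895 kJ/min = 214.92 kW
Heat supplied = 214.92 kW

Q_in = 215 kW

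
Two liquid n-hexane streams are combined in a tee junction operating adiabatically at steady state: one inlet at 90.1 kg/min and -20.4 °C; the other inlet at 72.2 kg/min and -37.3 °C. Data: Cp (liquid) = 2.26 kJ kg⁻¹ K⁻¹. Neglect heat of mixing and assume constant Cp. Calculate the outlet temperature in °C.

T_out = -27.9 °C

Adiabatic, steady state ⇒ Σ ṁᵢCp,ᵢ(T_out − Tᵢ) = 0
T_out = Σ ṁᵢCp,ᵢTᵢ / Σ ṁᵢCp,ᵢ
      = -10240 / 366.8 = -27.918 °C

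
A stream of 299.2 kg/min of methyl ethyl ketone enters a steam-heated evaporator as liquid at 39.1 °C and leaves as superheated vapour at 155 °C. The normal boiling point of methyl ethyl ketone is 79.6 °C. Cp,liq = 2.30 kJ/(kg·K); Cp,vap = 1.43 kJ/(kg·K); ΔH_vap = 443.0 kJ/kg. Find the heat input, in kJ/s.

liquid 39.1→79.6 °C: 93.15 kJ/kg
vaporisation at 79.6 °C: 443 kJ/kg
vapour 79.6→155 °C: 107.82 kJ/kg
Δh = 93.15 + 443 + 107.82 = 643.97 kJ/kg
Q = ṁ·Δh = 299.2 kg/min × 643.97 kJ/kg = 192680 kJ/min
|Q| = 3211.3 kW

Q = 3210 kJ/s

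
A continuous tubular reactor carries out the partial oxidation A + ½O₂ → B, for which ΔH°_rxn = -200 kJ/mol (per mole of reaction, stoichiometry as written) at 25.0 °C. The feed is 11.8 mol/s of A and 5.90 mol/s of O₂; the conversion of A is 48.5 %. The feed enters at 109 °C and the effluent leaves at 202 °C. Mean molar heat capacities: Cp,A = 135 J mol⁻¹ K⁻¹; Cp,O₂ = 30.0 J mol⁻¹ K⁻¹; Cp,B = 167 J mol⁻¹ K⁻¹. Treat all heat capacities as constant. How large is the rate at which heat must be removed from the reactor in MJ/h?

Extent of reaction ξ = 0.485 × 11.8 = 5.723 mol/s
Reaction term: ξ·ΔH°_rxn = 5.723 × -200 = -1144.6 kJ/s
Sensible, feed 109→25 °C: -148.68 kJ/s
Outlet flows (mol/s): A 6.077, O₂ 3.0385, B 5.723
Sensible, products 25→202 °C: 330.51 kJ/s
Q = ΔH = -962.77 kJ/s = -962.77 kW
Heat removed = 3466 MJ/h

Q_out = 3470 MJ/h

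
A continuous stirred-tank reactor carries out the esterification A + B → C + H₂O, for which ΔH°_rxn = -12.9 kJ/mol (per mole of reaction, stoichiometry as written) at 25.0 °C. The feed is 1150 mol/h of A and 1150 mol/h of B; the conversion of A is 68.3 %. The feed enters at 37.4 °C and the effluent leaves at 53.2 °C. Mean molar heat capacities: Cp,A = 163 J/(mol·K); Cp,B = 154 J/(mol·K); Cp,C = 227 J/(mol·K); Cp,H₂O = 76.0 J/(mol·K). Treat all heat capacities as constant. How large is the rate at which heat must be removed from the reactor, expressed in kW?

Q_out = 1.30 kW

Extent of reaction ξ = 0.683 × 1150 = 785.45 mol/h
Reaction term: ξ·ΔH°_rxn = 785.45 × -12.9 = -10132 kJ/h
Sensible, feed 37.4→25 °C: -4520.4 kJ/h
Outlet flows (mol/h): A 364.55, B 364.55, C 785.45, H₂O 785.45
Sensible, products 25→53.2 °C: 9970.2 kJ/h
Q = ΔH = -4682.5 kJ/h = -1.3007 kW
Heat removed = 1.3007 kW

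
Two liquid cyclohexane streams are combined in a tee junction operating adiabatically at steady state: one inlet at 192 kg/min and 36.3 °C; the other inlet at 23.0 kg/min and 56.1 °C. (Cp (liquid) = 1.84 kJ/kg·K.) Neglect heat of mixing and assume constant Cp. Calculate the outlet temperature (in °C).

No heat crosses the boundary, so H_out = H_in.
T_out = Σ ṁᵢCp,ᵢTᵢ / Σ ṁᵢCp,ᵢ
      = 15198 / 395.6 = 38.418 °C

T_out = 38.4 °C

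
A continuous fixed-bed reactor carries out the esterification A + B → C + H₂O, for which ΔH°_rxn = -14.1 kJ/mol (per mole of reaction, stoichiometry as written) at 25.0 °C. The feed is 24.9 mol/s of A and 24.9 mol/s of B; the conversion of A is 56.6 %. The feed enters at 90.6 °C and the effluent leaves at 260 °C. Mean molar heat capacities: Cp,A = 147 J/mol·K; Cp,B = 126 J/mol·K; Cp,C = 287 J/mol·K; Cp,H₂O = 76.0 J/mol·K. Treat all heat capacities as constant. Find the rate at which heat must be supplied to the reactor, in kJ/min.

Q_in = 75100 kJ/min

Extent of reaction ξ = 0.566 × 24.9 = 14.093 mol/s
Reaction term: ξ·ΔH°_rxn = 14.093 × -14.1 = -198.72 kJ/s
Sensible, feed 90.6→25 °C: -445.93 kJ/s
Outlet flows (mol/s): A 10.807, B 10.807, C 14.093, H₂O 14.093
Sensible, products 25→260 °C: 1895.5 kJ/s
Q = ΔH = 1250.9 kJ/s = 1250.9 kW
Heat supplied = 75053 kJ/min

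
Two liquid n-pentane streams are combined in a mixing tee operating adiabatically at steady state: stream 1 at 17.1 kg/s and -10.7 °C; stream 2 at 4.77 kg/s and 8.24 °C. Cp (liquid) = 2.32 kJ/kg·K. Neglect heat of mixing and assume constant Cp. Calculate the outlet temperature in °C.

T_out = -6.57 °C

No heat crosses the boundary, so H_out = H_in.
T_out = Σ ṁᵢCp,ᵢTᵢ / Σ ṁᵢCp,ᵢ
      = -333.3 / 50.738 = -6.5691 °C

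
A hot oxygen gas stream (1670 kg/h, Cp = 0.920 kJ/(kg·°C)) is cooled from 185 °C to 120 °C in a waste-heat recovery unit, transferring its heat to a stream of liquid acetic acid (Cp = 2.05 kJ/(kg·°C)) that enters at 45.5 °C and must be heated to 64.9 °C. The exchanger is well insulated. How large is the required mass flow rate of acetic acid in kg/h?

ṁ_c = 2510 kg/h

Heat released by hot stream: Q = 1670 × 0.920 × (185 − 120) = 99866 kJ/h
Energy balance on cold side (adiabatic exchanger): Q = ṁ_c·Cp_c·(T_c,out − T_c,in)
ṁ_c = 99866 / [2.05 × (64.9 − 45.5)] = 2511.1 kg/h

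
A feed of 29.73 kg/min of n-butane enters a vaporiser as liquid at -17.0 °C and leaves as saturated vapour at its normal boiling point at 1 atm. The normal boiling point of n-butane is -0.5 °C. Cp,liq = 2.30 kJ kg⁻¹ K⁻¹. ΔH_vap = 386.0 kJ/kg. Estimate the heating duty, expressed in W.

Q = 210000 W

liquid -17.0→-0.5 °C: 37.95 kJ/kg
vaporisation at -0.5 °C: 386 kJ/kg
Δh = 37.95 + 386 = 423.95 kJ/kg
Q = ṁ·Δh = 29.73 kg/min × 423.95 kJ/kg = 12604 kJ/min
|Q| = 210.07 kW = 210070 W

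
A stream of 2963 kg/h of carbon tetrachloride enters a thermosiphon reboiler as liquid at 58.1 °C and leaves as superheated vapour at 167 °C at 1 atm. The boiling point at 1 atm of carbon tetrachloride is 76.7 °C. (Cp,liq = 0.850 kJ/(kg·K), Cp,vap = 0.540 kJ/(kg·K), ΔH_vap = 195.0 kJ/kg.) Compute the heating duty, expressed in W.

Q = 214000 W

liquid 58.1→76.7 °C: 15.81 kJ/kg
vaporisation at 76.7 °C: 195 kJ/kg
vapour 76.7→167 °C: 48.762 kJ/kg
Δh = 15.81 + 195 + 48.762 = 259.57 kJ/kg
Q = ṁ·Δh = 2963 kg/h × 259.57 kJ/kg = 769110 kJ/h
|Q| = 213.64 kW = 213640 W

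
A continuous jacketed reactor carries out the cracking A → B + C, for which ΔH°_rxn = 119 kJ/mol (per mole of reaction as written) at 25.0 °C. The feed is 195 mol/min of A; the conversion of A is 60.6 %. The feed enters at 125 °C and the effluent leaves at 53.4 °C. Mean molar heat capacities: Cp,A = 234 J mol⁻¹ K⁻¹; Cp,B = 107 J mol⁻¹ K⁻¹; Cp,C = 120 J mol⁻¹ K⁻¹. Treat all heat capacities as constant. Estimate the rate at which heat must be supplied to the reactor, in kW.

Q_in = 180 kW

Extent of reaction ξ = 0.606 × 195 = 118.17 mol/min
Reaction term: ξ·ΔH°_rxn = 118.17 × 119 = 14062 kJ/min
Sensible, feed 125→25 °C: -4563 kJ/min
Outlet flows (mol/min): A 76.83, B 118.17, C 118.17
Sensible, products 25→53.4 °C: 1272.4 kJ/min
Q = ΔH = 10772 kJ/min = 179.53 kW
Heat supplied = 179.53 kW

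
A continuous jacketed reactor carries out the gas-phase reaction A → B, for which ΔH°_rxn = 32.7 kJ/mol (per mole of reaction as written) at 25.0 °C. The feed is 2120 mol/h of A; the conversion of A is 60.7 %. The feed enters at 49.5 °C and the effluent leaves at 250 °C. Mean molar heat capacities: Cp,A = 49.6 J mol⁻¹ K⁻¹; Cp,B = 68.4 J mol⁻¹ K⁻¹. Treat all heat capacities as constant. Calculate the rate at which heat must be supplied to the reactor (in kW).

Q_in = 19.1 kW

Extent of reaction ξ = 0.607 × 2120 = 1286.8 mol/h
Reaction term: ξ·ΔH°_rxn = 1286.8 × 32.7 = 42080 kJ/h
Sensible, feed 49.5→25 °C: -2576.2 kJ/h
Outlet flows (mol/h): A 833.16, B 1286.8
Sensible, products 25→250 °C: 29103 kJ/h
Q = ΔH = 68606 kJ/h = 19.057 kW
Heat supplied = 19.057 kW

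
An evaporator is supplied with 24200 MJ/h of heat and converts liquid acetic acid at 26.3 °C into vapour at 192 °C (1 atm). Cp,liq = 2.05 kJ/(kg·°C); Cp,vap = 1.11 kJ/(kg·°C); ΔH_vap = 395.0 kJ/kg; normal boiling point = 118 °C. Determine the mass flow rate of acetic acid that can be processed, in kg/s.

ṁ = 10.1 kg/s

Δh = 2.05×(118−26.3) + 395.0 + 1.11×(192−118) = 665.12 kJ/kg
Q = 24200 MJ/h = 6722.2 kJ/s = 6722.2 kJ/s
ṁ = Q/Δh = 6722.2 / 665.12 = 10.107 kg/s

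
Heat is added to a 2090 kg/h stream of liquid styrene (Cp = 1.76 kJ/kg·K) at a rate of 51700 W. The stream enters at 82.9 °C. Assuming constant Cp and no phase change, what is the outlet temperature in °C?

T_out = 133 °C

Q = 51700 W = 186120 kJ/h
ΔT = Q/(ṁ·Cp) = 186120/(2090×1.76) = 50.598 K
T_out = 82.9 + 50.598 = 133.5 °C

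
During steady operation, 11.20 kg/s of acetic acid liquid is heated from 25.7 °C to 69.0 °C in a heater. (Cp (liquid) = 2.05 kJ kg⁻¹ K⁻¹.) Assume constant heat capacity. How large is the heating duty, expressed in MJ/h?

Q = ṁ·Cp·ΔT = 11.20 × 2.05 × (69.0 − 25.7) = 994.17 kJ/s
Heating duty = 3579 MJ/h

Q = 3580 MJ/h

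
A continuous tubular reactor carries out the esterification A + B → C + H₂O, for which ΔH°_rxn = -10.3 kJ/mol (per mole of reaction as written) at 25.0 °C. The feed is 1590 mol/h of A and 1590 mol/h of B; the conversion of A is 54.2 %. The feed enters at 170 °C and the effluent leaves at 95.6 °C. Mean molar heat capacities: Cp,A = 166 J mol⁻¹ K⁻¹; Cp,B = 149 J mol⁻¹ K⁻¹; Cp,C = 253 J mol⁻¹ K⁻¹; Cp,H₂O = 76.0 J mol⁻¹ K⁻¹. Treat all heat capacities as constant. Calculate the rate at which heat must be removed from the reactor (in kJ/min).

Q_out = 755 kJ/min

Extent of reaction ξ = 0.542 × 1590 = 861.78 mol/h
Reaction term: ξ·ΔH°_rxn = 861.78 × -10.3 = -8876.3 kJ/h
Sensible, feed 170→25 °C: -72623 kJ/h
Outlet flows (mol/h): A 728.22, B 728.22, C 861.78, H₂O 861.78
Sensible, products 25→95.6 °C: 36212 kJ/h
Q = ΔH = -45288 kJ/h = -12.58 kW
Heat removed = 754.8 kJ/min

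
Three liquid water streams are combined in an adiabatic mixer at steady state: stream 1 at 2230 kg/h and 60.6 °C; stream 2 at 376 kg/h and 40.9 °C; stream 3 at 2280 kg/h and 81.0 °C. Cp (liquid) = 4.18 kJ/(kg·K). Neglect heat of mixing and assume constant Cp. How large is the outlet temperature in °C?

No heat crosses the boundary, so H_out = H_in.
T_out = Σ ṁᵢCp,ᵢTᵢ / Σ ṁᵢCp,ᵢ
      = 1.4011e+06 / 20423 = 68.603 °C

T_out = 68.6 °C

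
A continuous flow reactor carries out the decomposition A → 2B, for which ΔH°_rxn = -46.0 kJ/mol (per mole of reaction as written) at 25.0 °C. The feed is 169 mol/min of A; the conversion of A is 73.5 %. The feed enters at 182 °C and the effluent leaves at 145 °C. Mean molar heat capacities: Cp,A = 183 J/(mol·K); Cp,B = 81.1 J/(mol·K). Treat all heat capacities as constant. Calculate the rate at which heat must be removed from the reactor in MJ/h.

Extent of reaction ξ = 0.735 × 169 = 124.22 mol/min
Reaction term: ξ·ΔH°_rxn = 124.22 × -46.0 = -5713.9 kJ/min
Sensible, feed 182→25 °C: -4855.5 kJ/min
Outlet flows (mol/min): A 44.785, B 248.43
Sensible, products 25→145 °C: 3401.2 kJ/min
Q = ΔH = -7168.2 kJ/min = -119.47 kW
Heat removed = 430.09 MJ/h

Q_out = 430 MJ/h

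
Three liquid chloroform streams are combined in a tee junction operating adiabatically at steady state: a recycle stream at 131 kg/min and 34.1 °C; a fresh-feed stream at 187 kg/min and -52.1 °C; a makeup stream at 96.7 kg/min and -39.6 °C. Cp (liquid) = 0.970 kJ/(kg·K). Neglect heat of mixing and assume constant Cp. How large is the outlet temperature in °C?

T_out = -22.0 °C

Energy balance with Q = 0: Σ ṁᵢCp,ᵢ(T_out − Tᵢ) = 0
Σ ṁᵢCp,ᵢTᵢ = 131×0.970×34.1 + 187×0.970×-52.1 + 96.7×0.970×-39.6 = -8831.8
Σ ṁᵢCp,ᵢ = 131×0.970 + 187×0.970 + 96.7×0.970 = 402.26
T_out = -8831.8 / 402.26 = -21.955 °C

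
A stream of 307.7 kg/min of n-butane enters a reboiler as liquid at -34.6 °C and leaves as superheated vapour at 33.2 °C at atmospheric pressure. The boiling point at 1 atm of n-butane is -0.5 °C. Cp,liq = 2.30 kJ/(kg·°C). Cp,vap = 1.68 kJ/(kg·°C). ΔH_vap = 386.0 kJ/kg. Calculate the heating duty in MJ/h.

Q = 9620 MJ/h

liquid -34.6→-0.5 °C: 78.43 kJ/kg
vaporisation at -0.5 °C: 386 kJ/kg
vapour -0.5→33.2 °C: 56.616 kJ/kg
Δh = 78.43 + 386 + 56.616 = 521.05 kJ/kg
Q = ṁ·Δh = 307.7 kg/min × 521.05 kJ/kg = 160330 kJ/min
|Q| = 2672.1 kW = 9619.6 MJ/h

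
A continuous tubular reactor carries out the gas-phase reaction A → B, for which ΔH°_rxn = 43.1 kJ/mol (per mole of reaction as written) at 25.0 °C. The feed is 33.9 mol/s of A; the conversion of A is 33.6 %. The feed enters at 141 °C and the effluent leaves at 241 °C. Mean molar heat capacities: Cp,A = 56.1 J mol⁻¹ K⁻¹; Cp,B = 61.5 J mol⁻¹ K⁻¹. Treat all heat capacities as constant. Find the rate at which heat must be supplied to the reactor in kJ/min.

Q_in = 41700 kJ/min

Extent of reaction ξ = 0.336 × 33.9 = 11.39 mol/s
Reaction term: ξ·ΔH°_rxn = 11.39 × 43.1 = 490.93 kJ/s
Sensible, feed 141→25 °C: -220.61 kJ/s
Outlet flows (mol/s): A 22.51, B 11.39
Sensible, products 25→241 °C: 424.07 kJ/s
Q = ΔH = 694.39 kJ/s = 694.39 kW
Heat supplied = 41663 kJ/min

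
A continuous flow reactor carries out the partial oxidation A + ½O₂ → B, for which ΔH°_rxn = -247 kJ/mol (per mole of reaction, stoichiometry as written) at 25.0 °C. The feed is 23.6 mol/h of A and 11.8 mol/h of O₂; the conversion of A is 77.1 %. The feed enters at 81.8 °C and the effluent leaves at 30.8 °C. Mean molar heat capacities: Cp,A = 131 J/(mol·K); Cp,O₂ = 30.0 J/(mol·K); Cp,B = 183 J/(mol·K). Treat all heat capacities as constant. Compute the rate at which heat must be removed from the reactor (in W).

Extent of reaction ξ = 0.771 × 23.6 = 18.196 mol/h
Reaction term: ξ·ΔH°_rxn = 18.196 × -247 = -4494.3 kJ/h
Sensible, feed 81.8→25 °C: -195.71 kJ/h
Outlet flows (mol/h): A 5.4044, O₂ 2.7022, B 18.196
Sensible, products 25→30.8 °C: 23.889 kJ/h
Q = ΔH = -4666.1 kJ/h = -1.2961 kW
Heat removed = 1296.1 W

Q_out = 1300 W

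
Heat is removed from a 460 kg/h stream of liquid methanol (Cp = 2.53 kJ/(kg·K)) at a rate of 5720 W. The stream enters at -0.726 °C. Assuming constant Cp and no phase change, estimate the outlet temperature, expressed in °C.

Q = 5720 W = 20592 kJ/h
ΔT = Q/(ṁ·Cp) = 20592/(460×2.53) = 17.694 K
T_out = -0.726 − 17.694 = -18.42 °C

T_out = -18.4 °C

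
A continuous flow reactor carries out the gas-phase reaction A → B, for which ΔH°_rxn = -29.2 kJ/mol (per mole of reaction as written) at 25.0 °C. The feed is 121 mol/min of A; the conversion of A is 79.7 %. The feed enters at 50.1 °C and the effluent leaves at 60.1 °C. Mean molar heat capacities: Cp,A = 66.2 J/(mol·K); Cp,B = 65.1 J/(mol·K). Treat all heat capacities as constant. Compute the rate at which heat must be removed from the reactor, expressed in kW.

Extent of reaction ξ = 0.797 × 121 = 96.437 mol/min
Reaction term: ξ·ΔH°_rxn = 96.437 × -29.2 = -2816 kJ/min
Sensible, feed 50.1→25 °C: -201.06 kJ/min
Outlet flows (mol/min): A 24.563, B 96.437
Sensible, products 25→60.1 °C: 277.43 kJ/min
Q = ΔH = -2739.6 kJ/min = -45.66 kW
Heat removed = 45.66 kW

Q_out = 45.7 kW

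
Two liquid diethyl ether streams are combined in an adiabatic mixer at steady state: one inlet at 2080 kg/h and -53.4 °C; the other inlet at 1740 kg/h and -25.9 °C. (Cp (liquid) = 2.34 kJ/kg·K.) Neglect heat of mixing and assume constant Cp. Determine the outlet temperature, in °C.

T_out = -40.9 °C

Adiabatic, steady state ⇒ Σ ṁᵢCp,ᵢ(T_out − Tᵢ) = 0
Σ ṁᵢCp,ᵢTᵢ = 2080×2.34×-53.4 + 1740×2.34×-25.9 = -365360
Σ ṁᵢCp,ᵢ = 2080×2.34 + 1740×2.34 = 8938.8
T_out = -365360 / 8938.8 = -40.874 °C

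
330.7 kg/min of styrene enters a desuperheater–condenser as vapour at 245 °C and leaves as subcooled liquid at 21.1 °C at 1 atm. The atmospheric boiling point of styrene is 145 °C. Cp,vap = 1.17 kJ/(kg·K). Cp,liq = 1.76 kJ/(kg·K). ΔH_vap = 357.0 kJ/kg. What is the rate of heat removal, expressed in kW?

Q_c = 3810 kW

vapour 245→145 °C: -117 kJ/kg
condensation at 145 °C: -357 kJ/kg
liquid 145→21.1 °C: -218.06 kJ/kg
Δh = -117 + -357 + -218.06 = -692.06 kJ/kg
Q = ṁ·Δh = 330.7 kg/min × -692.06 kJ/kg = -228870 kJ/min
|Q| = 3814.4 kW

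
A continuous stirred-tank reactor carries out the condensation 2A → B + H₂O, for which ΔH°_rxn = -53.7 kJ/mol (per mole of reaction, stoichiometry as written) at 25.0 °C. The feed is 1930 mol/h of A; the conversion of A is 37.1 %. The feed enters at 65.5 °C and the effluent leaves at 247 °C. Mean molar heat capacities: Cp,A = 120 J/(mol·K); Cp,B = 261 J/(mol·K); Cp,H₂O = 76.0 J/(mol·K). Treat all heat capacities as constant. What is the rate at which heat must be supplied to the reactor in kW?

Extent of reaction ξ = 0.371 × 1930 / 2 = 358.01 mol/h
Reaction term: ξ·ΔH°_rxn = 358.01 × -53.7 = -19225 kJ/h
Sensible, feed 65.5→25 °C: -9379.8 kJ/h
Outlet flows (mol/h): A 1214, B 358.01, H₂O 358.01
Sensible, products 25→247 °C: 59125 kJ/h
Q = ΔH = 30519 kJ/h = 8.4776 kW
Heat supplied = 8.4776 kW

Q_in = 8.48 kW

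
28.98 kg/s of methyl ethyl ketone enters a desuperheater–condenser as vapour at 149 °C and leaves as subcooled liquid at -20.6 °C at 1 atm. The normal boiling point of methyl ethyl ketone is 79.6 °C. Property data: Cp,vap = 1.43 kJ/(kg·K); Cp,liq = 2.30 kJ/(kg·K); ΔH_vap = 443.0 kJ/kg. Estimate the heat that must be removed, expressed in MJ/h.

Q_c = 80600 MJ/h

vapour 149→79.6 °C: -99.242 kJ/kg
condensation at 79.6 °C: -443 kJ/kg
liquid 79.6→-20.6 °C: -230.46 kJ/kg
Δh = -99.242 + -443 + -230.46 = -772.7 kJ/kg
Q = ṁ·Δh = 28.98 kg/s × -772.7 kJ/kg = -22393 kJ/s
|Q| = 22393 kW = 80614 MJ/h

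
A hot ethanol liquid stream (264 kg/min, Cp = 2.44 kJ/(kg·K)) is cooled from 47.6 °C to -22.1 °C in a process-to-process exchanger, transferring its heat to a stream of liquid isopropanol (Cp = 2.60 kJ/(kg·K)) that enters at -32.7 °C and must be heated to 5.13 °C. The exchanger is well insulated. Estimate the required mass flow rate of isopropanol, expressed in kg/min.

ṁ_c = 456 kg/min

Heat released by hot stream: Q = 264 × 2.44 × (47.6 − -22.1) = 44898 kJ/min
Energy balance on cold side (adiabatic exchanger): Q = ṁ_c·Cp_c·(T_c,out − T_c,in)
ṁ_c = 44898 / [2.60 × (5.13 − -32.7)] = 456.47 kg/min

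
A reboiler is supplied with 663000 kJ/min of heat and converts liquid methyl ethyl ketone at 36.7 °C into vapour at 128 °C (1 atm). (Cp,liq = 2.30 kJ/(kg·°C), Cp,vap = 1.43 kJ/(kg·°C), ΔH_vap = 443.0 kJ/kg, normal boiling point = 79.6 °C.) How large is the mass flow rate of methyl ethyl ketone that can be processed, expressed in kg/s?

ṁ = 18.1 kg/s

Δh = 2.30×(79.6−36.7) + 443.0 + 1.43×(128−79.6) = 610.88 kJ/kg
Q = 663000 kJ/min = 11050 kJ/s = 11050 kJ/s
ṁ = Q/Δh = 11050 / 610.88 = 18.089 kg/s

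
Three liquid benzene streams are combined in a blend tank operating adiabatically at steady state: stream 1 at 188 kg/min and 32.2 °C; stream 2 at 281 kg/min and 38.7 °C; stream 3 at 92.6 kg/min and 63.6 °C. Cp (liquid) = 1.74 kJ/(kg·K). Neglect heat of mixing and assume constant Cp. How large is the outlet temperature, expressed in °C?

Adiabatic, steady state ⇒ Σ ṁᵢCp,ᵢ(T_out − Tᵢ) = 0
T_out = Σ ṁᵢCp,ᵢTᵢ / Σ ṁᵢCp,ᵢ
      = 39703 / 977.18 = 40.63 °C

T_out = 40.6 °C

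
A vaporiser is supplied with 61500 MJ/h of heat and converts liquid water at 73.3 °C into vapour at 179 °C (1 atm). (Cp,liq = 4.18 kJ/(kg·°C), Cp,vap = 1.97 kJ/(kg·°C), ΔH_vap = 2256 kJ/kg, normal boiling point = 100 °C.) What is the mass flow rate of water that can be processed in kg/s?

Δh = 4.18×(100−73.3) + 2256 + 1.97×(179−100) = 2523.2 kJ/kg
Q = 61500 MJ/h = 17083 kJ/s = 17083 kJ/s
ṁ = Q/Δh = 17083 / 2523.2 = 6.7704 kg/s

ṁ = 6.77 kg/s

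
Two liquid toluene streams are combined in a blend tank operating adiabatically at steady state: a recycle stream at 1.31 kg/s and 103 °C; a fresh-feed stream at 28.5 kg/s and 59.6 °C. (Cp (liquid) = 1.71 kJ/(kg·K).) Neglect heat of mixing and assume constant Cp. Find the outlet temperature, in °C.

T_out = 61.5 °C

No heat crosses the boundary, so H_out = H_in.
Σ ṁᵢCp,ᵢTᵢ = 1.31×1.71×103 + 28.5×1.71×59.6 = 3135.3
Σ ṁᵢCp,ᵢ = 1.31×1.71 + 28.5×1.71 = 50.975
T_out = 3135.3 / 50.975 = 61.507 °C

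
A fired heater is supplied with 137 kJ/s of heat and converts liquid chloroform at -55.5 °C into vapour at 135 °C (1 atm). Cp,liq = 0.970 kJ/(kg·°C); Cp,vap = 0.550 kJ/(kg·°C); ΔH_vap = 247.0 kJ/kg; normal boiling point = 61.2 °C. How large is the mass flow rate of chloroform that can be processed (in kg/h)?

ṁ = 1230 kg/h

Δh = 0.970×(61.2−-55.5) + 247.0 + 0.550×(135−61.2) = 400.79 kJ/kg
Q = 137 kJ/s = 137 kJ/s = 493200 kJ/h
ṁ = Q/Δh = 493200 / 400.79 = 1230.6 kg/h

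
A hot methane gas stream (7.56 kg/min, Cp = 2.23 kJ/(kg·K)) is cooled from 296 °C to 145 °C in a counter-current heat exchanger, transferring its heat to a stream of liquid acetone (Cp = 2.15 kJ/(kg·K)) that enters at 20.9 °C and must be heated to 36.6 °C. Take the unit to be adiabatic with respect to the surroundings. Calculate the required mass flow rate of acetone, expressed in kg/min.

ṁ_c = 75.4 kg/min

Heat released by hot stream: Q = 7.56 × 2.23 × (296 − 145) = 2545.7 kJ/min
Energy balance on cold side (adiabatic exchanger): Q = ṁ_c·Cp_c·(T_c,out − T_c,in)
ṁ_c = 2545.7 / [2.15 × (36.6 − 20.9)] = 75.416 kg/min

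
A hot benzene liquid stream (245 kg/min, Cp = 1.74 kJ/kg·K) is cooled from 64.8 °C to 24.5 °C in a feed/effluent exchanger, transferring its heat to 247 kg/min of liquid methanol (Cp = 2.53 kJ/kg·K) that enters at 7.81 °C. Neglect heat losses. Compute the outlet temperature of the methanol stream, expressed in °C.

Heat released by hot stream: Q = 245 × 1.74 × (64.8 − 24.5) = 17180 kJ/min
Energy balance on cold side (adiabatic exchanger): Q = ṁ_c·Cp_c·(T_c,out − T_c,in)
T_c,out = 7.81 + 17180/(247 × 2.53) = 35.302 °C

T_c,out = 35.3 °C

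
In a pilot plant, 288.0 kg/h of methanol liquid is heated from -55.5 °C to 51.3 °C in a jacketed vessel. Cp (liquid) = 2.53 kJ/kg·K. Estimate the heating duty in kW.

Q = 21.6 kW

Q = ṁ·Cp·ΔT = 288.0 × 2.53 × (51.3 − -55.5) = 77819 kJ/h
Converting: 77819 / 3600 s = 21.616 kW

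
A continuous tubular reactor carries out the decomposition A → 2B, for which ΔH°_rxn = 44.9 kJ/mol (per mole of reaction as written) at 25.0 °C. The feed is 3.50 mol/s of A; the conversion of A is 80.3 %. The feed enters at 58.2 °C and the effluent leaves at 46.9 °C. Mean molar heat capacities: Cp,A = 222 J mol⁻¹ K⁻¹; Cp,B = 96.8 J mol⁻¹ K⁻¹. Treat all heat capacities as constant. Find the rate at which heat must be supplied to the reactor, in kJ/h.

Q_in = 416000 kJ/h

Extent of reaction ξ = 0.803 × 3.50 = 2.8105 mol/s
Reaction term: ξ·ΔH°_rxn = 2.8105 × 44.9 = 126.19 kJ/s
Sensible, feed 58.2→25 °C: -25.796 kJ/s
Outlet flows (mol/s): A 0.6895, B 5.621
Sensible, products 25→46.9 °C: 15.268 kJ/s
Q = ΔH = 115.66 kJ/s = 115.66 kW
Heat supplied = 416390 kJ/h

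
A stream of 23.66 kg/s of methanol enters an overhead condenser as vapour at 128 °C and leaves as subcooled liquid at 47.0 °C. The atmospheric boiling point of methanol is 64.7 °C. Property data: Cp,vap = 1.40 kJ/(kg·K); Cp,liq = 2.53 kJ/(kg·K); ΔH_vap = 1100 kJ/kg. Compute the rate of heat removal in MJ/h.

vapour 128→64.7 °C: -88.62 kJ/kg
condensation at 64.7 °C: -1100 kJ/kg
liquid 64.7→47.0 °C: -44.781 kJ/kg
Δh = -88.62 + -1100 + -44.781 = -1233.4 kJ/kg
Q = ṁ·Δh = 23.66 kg/s × -1233.4 kJ/kg = -29182 kJ/s
|Q| = 29182 kW = 105060 MJ/h

Q_c = 105000 MJ/h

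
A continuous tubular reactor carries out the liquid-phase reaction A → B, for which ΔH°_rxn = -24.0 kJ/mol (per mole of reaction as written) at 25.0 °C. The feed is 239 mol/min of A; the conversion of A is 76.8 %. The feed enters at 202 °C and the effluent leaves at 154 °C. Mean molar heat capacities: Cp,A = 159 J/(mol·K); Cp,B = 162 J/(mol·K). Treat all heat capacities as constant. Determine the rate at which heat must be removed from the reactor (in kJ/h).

Q_out = 369000 kJ/h

Extent of reaction ξ = 0.768 × 239 = 183.55 mol/min
Reaction term: ξ·ΔH°_rxn = 183.55 × -24.0 = -4405.2 kJ/min
Sensible, feed 202→25 °C: -6726.2 kJ/min
Outlet flows (mol/min): A 55.448, B 183.55
Sensible, products 25→154 °C: 4973.2 kJ/min
Q = ΔH = -6158.3 kJ/min = -102.64 kW
Heat removed = 369500 kJ/h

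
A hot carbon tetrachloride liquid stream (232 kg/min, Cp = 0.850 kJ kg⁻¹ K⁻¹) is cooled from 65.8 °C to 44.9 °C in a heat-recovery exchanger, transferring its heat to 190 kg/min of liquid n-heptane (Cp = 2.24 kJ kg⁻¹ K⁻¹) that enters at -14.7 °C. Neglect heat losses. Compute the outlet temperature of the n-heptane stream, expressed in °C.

Heat released by hot stream: Q = 232 × 0.850 × (65.8 − 44.9) = 4121.5 kJ/min
Energy balance on cold side (adiabatic exchanger): Q = ṁ_c·Cp_c·(T_c,out − T_c,in)
T_c,out = -14.7 + 4121.5/(190 × 2.24) = -5.0161 °C

T_c,out = -5.02 °C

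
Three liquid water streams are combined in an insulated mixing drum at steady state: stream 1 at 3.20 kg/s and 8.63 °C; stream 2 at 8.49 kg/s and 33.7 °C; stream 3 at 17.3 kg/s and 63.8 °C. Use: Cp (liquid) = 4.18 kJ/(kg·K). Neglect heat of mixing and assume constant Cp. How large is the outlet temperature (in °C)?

T_out = 48.9 °C

No heat crosses the boundary, so H_out = H_in.
Σ ṁᵢCp,ᵢTᵢ = 3.20×4.18×8.63 + 8.49×4.18×33.7 + 17.3×4.18×63.8 = 5925
Σ ṁᵢCp,ᵢ = 3.20×4.18 + 8.49×4.18 + 17.3×4.18 = 121.18
T_out = 5925 / 121.18 = 48.895 °C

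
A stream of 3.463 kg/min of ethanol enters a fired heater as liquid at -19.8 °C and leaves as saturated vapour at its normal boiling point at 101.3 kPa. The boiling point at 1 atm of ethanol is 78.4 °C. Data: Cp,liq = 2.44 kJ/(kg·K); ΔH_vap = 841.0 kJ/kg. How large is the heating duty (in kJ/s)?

Q = 62.4 kJ/s

liquid -19.8→78.4 °C: 239.61 kJ/kg
vaporisation at 78.4 °C: 841 kJ/kg
Δh = 239.61 + 841 = 1080.6 kJ/kg
Q = ṁ·Δh = 3.463 kg/min × 1080.6 kJ/kg = 3742.1 kJ/min
|Q| = 62.369 kW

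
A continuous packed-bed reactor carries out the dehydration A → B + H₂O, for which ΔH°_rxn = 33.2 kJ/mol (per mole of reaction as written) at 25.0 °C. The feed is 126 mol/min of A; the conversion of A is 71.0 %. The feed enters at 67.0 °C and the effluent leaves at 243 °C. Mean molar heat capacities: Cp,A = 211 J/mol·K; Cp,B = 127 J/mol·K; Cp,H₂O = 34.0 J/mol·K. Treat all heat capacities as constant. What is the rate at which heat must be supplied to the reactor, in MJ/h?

Extent of reaction ξ = 0.710 × 126 = 89.46 mol/min
Reaction term: ξ·ΔH°_rxn = 89.46 × 33.2 = 2970.1 kJ/min
Sensible, feed 67.0→25 °C: -1116.6 kJ/min
Outlet flows (mol/min): A 36.54, B 89.46, H₂O 89.46
Sensible, products 25→243 °C: 4820.6 kJ/min
Q = ΔH = 6674.1 kJ/min = 111.23 kW
Heat supplied = 400.45 MJ/h

Q_in = 400 MJ/h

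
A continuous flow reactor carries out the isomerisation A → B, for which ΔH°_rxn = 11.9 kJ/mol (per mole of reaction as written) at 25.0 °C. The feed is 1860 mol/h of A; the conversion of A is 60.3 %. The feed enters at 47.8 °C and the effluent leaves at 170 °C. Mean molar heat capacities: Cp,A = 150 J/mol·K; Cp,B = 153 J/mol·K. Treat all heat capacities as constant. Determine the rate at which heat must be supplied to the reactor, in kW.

Q_in = 13.3 kW

Extent of reaction ξ = 0.603 × 1860 = 1121.6 mol/h
Reaction term: ξ·ΔH°_rxn = 1121.6 × 11.9 = 13347 kJ/h
Sensible, feed 47.8→25 °C: -6361.2 kJ/h
Outlet flows (mol/h): A 738.42, B 1121.6
Sensible, products 25→170 °C: 40943 kJ/h
Q = ΔH = 47928 kJ/h = 13.313 kW
Heat supplied = 13.313 kW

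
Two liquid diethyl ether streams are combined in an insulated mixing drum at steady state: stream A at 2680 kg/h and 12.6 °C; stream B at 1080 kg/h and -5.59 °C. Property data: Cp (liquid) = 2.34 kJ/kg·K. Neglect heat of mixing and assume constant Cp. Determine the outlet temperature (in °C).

T_out = 7.38 °C

Energy balance with Q = 0: Σ ṁᵢCp,ᵢ(T_out − Tᵢ) = 0
T_out = Σ ṁᵢCp,ᵢTᵢ / Σ ṁᵢCp,ᵢ
      = 64890 / 8798.4 = 7.3752 °C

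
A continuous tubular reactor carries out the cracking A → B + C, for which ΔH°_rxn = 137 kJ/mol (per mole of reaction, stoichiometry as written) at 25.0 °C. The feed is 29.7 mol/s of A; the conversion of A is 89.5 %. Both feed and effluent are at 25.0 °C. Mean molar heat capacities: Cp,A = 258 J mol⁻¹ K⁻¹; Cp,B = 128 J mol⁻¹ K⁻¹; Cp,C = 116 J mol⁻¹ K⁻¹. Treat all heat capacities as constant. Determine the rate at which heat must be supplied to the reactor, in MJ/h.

Q_in = 13100 MJ/h

Extent of reaction ξ = 0.895 × 29.7 = 26.581 mol/s
Reaction term: ξ·ΔH°_rxn = 26.581 × 137 = 3641.7 kJ/s
Q = ΔH = 3641.7 kJ/s = 3641.7 kW
Heat supplied = 13110 MJ/h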